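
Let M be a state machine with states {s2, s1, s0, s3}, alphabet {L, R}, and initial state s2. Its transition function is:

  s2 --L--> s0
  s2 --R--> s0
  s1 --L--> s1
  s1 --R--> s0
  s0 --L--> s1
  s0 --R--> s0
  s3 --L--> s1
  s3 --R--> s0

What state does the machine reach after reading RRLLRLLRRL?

s1

start at s2
read 'R': s2 → s0
read 'R': s0 → s0
read 'L': s0 → s1
read 'L': s1 → s1
read 'R': s1 → s0
read 'L': s0 → s1
read 'L': s1 → s1
read 'R': s1 → s0
read 'R': s0 → s0
read 'L': s0 → s1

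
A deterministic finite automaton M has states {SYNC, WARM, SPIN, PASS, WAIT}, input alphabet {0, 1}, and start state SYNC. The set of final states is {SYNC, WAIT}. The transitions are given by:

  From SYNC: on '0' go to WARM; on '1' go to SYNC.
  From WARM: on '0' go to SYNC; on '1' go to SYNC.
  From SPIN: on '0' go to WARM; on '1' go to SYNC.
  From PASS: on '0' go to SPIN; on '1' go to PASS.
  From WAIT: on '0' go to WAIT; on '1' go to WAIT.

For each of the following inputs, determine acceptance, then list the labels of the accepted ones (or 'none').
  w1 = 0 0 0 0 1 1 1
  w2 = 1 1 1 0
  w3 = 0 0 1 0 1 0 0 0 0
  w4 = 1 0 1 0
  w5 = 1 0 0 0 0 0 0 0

w1, w3

w1: Trace: SYNC -0-> WARM -0-> SYNC -0-> WARM -0-> SYNC -1-> SYNC -1-> SYNC -1-> SYNC  → end SYNC, accepted
w2: Trace: SYNC -1-> SYNC -1-> SYNC -1-> SYNC -0-> WARM  → end WARM, rejected
w3: Trace: SYNC -0-> WARM -0-> SYNC -1-> SYNC -0-> WARM -1-> SYNC -0-> WARM -0-> SYNC -0-> WARM -0-> SYNC  → end SYNC, accepted
w4: Trace: SYNC -1-> SYNC -0-> WARM -1-> SYNC -0-> WARM  → end WARM, rejected
w5: Trace: SYNC -1-> SYNC -0-> WARM -0-> SYNC -0-> WARM -0-> SYNC -0-> WARM -0-> SYNC -0-> WARM  → end WARM, rejected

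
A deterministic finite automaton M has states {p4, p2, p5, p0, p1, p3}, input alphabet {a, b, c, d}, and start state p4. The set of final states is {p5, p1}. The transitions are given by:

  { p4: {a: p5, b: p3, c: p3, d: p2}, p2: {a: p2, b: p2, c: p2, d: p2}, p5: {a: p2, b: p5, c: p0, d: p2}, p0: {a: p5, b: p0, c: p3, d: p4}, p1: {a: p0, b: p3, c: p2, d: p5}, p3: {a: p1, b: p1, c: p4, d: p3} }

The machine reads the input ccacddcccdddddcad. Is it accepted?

No

Trace: p4 -c-> p3 -c-> p4 -a-> p5 -c-> p0 -d-> p4 -d-> p2 -c-> p2 -c-> p2 -c-> p2 -d-> p2 -d-> p2 -d-> p2 -d-> p2 -d-> p2 -c-> p2 -a-> p2 -d-> p2
End state p2 is not accepting.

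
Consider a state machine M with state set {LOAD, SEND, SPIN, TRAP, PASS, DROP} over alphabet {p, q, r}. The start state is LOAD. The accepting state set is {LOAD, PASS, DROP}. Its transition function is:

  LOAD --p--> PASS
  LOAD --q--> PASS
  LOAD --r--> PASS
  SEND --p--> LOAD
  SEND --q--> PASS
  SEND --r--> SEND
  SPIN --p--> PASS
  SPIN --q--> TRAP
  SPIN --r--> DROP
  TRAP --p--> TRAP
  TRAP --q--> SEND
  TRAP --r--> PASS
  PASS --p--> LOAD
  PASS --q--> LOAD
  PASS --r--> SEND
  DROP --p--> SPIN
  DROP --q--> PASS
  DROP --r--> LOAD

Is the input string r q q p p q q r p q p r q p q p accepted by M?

Yes

LOAD → PASS → LOAD → PASS → LOAD → PASS → LOAD → PASS → SEND → LOAD → PASS → LOAD → PASS → LOAD → PASS → LOAD → PASS
End state PASS is accepting.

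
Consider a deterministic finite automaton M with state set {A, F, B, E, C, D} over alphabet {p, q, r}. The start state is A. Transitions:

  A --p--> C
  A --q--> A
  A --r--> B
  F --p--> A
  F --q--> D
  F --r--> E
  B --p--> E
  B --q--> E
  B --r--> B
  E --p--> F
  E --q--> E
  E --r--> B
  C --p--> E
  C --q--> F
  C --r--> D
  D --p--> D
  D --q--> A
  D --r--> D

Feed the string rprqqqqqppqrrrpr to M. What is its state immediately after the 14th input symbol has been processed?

Trace: A -r-> B -p-> E -r-> B -q-> E -q-> E -q-> E -q-> E -q-> E -p-> F -p-> A -q-> A -r-> B -r-> B -r-> B
After 14 symbols: B.

B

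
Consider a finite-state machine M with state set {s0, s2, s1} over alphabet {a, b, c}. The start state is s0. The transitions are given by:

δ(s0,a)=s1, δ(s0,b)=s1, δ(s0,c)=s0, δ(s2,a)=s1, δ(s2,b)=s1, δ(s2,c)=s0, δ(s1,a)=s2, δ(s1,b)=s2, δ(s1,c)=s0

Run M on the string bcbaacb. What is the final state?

s1

start at s0
read 'b': s0 → s1
read 'c': s1 → s0
read 'b': s0 → s1
read 'a': s1 → s2
read 'a': s2 → s1
read 'c': s1 → s0
read 'b': s0 → s1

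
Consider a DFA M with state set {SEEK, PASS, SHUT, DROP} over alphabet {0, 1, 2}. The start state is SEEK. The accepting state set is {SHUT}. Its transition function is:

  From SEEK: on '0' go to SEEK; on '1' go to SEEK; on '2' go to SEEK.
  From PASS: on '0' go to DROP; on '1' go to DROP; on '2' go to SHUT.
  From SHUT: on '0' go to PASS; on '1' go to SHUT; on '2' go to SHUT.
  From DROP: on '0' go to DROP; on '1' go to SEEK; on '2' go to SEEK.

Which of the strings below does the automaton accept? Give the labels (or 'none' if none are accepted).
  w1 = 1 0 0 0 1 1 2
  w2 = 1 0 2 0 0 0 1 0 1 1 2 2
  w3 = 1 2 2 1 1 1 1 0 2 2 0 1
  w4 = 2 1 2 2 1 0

none

w1: Trace: SEEK -1-> SEEK -0-> SEEK -0-> SEEK -0-> SEEK -1-> SEEK -1-> SEEK -2-> SEEK  → end SEEK, rejected
w2: Trace: SEEK -1-> SEEK -0-> SEEK -2-> SEEK -0-> SEEK -0-> SEEK -0-> SEEK -1-> SEEK -0-> SEEK -1-> SEEK -1-> SEEK -2-> SEEK -2-> SEEK  → end SEEK, rejected
w3: Trace: SEEK -1-> SEEK -2-> SEEK -2-> SEEK -1-> SEEK -1-> SEEK -1-> SEEK -1-> SEEK -0-> SEEK -2-> SEEK -2-> SEEK -0-> SEEK -1-> SEEK  → end SEEK, rejected
w4: Trace: SEEK -2-> SEEK -1-> SEEK -2-> SEEK -2-> SEEK -1-> SEEK -0-> SEEK  → end SEEK, rejected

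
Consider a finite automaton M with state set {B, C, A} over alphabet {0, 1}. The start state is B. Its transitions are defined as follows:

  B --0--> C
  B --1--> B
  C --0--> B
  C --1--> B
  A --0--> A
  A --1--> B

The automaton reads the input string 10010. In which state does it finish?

C

Trace: B -1-> B -0-> C -0-> B -1-> B -0-> C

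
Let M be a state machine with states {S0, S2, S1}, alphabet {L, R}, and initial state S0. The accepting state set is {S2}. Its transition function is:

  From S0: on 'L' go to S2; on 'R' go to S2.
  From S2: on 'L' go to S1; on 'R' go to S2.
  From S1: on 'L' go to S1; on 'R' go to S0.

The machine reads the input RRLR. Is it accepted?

Trace: S0 -R-> S2 -R-> S2 -L-> S1 -R-> S0
End state S0 is not accepting.

No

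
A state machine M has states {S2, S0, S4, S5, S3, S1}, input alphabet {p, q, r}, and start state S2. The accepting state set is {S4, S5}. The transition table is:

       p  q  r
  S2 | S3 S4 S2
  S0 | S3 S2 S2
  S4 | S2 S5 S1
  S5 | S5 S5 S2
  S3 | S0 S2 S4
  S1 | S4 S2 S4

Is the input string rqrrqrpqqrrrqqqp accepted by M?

Yes

Trace: S2 -r-> S2 -q-> S4 -r-> S1 -r-> S4 -q-> S5 -r-> S2 -p-> S3 -q-> S2 -q-> S4 -r-> S1 -r-> S4 -r-> S1 -q-> S2 -q-> S4 -q-> S5 -p-> S5
End state S5 is accepting.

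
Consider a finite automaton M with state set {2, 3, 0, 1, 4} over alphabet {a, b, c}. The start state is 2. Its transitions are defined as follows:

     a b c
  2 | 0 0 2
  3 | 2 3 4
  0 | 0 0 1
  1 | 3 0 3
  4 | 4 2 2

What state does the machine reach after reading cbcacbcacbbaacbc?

1

Trace: 2 -c-> 2 -b-> 0 -c-> 1 -a-> 3 -c-> 4 -b-> 2 -c-> 2 -a-> 0 -c-> 1 -b-> 0 -b-> 0 -a-> 0 -a-> 0 -c-> 1 -b-> 0 -c-> 1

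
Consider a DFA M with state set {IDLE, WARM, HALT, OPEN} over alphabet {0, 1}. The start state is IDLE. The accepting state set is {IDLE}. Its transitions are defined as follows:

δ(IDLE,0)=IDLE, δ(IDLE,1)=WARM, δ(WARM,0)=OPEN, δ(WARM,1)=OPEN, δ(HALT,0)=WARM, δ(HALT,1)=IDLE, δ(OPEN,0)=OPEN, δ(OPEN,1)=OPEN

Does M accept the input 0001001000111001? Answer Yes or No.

No

Trace: IDLE -0-> IDLE -0-> IDLE -0-> IDLE -1-> WARM -0-> OPEN -0-> OPEN -1-> OPEN -0-> OPEN -0-> OPEN -0-> OPEN -1-> OPEN -1-> OPEN -1-> OPEN -0-> OPEN -0-> OPEN -1-> OPEN
End state OPEN is not accepting.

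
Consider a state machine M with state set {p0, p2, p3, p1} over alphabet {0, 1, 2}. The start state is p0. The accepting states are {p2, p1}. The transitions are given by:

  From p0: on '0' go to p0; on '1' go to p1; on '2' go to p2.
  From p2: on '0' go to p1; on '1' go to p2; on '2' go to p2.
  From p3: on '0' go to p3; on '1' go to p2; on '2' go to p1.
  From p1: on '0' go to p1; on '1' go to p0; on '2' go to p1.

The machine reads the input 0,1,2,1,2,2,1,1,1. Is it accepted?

Yes

start at p0
read '0': p0 → p0
read '1': p0 → p1
read '2': p1 → p1
read '1': p1 → p0
read '2': p0 → p2
read '2': p2 → p2
read '1': p2 → p2
read '1': p2 → p2
read '1': p2 → p2
End state p2 is accepting.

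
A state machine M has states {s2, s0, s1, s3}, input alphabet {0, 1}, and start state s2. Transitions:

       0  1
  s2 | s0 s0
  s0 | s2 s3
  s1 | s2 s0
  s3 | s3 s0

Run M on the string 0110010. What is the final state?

s3

Trace: s2 -0-> s0 -1-> s3 -1-> s0 -0-> s2 -0-> s0 -1-> s3 -0-> s3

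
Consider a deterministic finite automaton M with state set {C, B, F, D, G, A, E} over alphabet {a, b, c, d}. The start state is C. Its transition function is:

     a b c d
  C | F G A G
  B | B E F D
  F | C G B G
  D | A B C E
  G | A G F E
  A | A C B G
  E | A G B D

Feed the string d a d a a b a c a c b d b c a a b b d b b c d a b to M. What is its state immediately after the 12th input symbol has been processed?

start at C
read 'd': C → G
read 'a': G → A
read 'd': A → G
read 'a': G → A
read 'a': A → A
read 'b': A → C
read 'a': C → F
read 'c': F → B
read 'a': B → B
read 'c': B → F
read 'b': F → G
read 'd': G → E
After 12 symbols: E.

E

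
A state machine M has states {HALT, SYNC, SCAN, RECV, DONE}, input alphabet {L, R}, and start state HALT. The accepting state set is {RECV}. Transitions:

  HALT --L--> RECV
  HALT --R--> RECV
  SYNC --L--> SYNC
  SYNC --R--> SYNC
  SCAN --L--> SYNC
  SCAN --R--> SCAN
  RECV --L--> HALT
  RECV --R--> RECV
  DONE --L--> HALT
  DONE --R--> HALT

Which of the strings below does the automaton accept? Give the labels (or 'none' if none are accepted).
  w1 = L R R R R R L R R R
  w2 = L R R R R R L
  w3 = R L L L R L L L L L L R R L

w1

w1: Trace: HALT -L-> RECV -R-> RECV -R-> RECV -R-> RECV -R-> RECV -R-> RECV -L-> HALT -R-> RECV -R-> RECV -R-> RECV  → end RECV, accepted
w2: Trace: HALT -L-> RECV -R-> RECV -R-> RECV -R-> RECV -R-> RECV -R-> RECV -L-> HALT  → end HALT, rejected
w3: Trace: HALT -R-> RECV -L-> HALT -L-> RECV -L-> HALT -R-> RECV -L-> HALT -L-> RECV -L-> HALT -L-> RECV -L-> HALT -L-> RECV -R-> RECV -R-> RECV -L-> HALT  → end HALT, rejected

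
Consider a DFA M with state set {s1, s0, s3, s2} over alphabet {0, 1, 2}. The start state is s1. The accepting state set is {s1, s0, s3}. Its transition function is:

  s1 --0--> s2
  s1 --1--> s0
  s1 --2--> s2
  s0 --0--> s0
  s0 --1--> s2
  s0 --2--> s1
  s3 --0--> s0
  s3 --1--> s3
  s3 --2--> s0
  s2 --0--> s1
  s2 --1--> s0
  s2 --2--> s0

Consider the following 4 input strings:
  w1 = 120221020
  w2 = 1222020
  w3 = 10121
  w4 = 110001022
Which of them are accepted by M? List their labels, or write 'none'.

none

w1: Trace: s1 -1-> s0 -2-> s1 -0-> s2 -2-> s0 -2-> s1 -1-> s0 -0-> s0 -2-> s1 -0-> s2  → end s2, rejected
w2: Trace: s1 -1-> s0 -2-> s1 -2-> s2 -2-> s0 -0-> s0 -2-> s1 -0-> s2  → end s2, rejected
w3: Trace: s1 -1-> s0 -0-> s0 -1-> s2 -2-> s0 -1-> s2  → end s2, rejected
w4: Trace: s1 -1-> s0 -1-> s2 -0-> s1 -0-> s2 -0-> s1 -1-> s0 -0-> s0 -2-> s1 -2-> s2  → end s2, rejected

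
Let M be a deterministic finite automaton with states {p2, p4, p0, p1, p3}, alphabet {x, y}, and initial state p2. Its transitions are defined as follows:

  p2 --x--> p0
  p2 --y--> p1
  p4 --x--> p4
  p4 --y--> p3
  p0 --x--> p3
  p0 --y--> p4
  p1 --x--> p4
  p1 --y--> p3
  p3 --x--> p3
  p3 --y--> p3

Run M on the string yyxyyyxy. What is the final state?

start at p2
read 'y': p2 → p1
read 'y': p1 → p3
read 'x': p3 → p3
read 'y': p3 → p3
read 'y': p3 → p3
read 'y': p3 → p3
read 'x': p3 → p3
read 'y': p3 → p3

p3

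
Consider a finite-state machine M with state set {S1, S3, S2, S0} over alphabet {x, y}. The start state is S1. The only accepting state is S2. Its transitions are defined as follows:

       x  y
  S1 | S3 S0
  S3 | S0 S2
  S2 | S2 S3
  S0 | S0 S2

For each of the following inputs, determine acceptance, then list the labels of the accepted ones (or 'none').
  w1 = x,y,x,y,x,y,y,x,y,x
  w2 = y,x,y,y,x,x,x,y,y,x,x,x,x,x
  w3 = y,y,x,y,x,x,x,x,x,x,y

w1, w3

w1: Trace: S1 -x-> S3 -y-> S2 -x-> S2 -y-> S3 -x-> S0 -y-> S2 -y-> S3 -x-> S0 -y-> S2 -x-> S2  → end S2, accepted
w2: Trace: S1 -y-> S0 -x-> S0 -y-> S2 -y-> S3 -x-> S0 -x-> S0 -x-> S0 -y-> S2 -y-> S3 -x-> S0 -x-> S0 -x-> S0 -x-> S0 -x-> S0  → end S0, rejected
w3: Trace: S1 -y-> S0 -y-> S2 -x-> S2 -y-> S3 -x-> S0 -x-> S0 -x-> S0 -x-> S0 -x-> S0 -x-> S0 -y-> S2  → end S2, accepted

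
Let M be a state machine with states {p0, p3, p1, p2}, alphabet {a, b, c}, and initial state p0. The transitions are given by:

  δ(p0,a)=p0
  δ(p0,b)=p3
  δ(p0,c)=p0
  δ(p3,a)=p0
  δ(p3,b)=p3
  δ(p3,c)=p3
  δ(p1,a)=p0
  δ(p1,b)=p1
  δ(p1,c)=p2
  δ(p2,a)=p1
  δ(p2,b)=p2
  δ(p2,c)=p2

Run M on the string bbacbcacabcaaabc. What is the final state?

Trace: p0 -b-> p3 -b-> p3 -a-> p0 -c-> p0 -b-> p3 -c-> p3 -a-> p0 -c-> p0 -a-> p0 -b-> p3 -c-> p3 -a-> p0 -a-> p0 -a-> p0 -b-> p3 -c-> p3

p3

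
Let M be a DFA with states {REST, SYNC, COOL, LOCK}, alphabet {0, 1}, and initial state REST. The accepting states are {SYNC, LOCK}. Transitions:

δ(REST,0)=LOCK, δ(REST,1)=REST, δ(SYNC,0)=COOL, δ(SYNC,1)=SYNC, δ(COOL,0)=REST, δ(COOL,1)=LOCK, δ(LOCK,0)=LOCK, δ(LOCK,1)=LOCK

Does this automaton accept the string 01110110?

Trace: REST -0-> LOCK -1-> LOCK -1-> LOCK -1-> LOCK -0-> LOCK -1-> LOCK -1-> LOCK -0-> LOCK
End state LOCK is accepting.

Yes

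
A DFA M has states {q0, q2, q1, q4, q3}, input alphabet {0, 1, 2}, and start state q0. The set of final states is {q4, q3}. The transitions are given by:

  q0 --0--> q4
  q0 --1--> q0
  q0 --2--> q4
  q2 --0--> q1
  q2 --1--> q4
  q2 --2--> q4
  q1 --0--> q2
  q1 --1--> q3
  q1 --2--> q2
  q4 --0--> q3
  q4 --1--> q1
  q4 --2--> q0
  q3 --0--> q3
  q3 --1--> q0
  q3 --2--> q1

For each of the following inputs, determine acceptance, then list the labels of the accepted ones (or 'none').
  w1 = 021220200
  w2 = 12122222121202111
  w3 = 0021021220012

w1, w2

w1:
  start at q0
  read '0': q0 → q4
  read '2': q4 → q0
  read '1': q0 → q0
  read '2': q0 → q4
  read '2': q4 → q0
  read '0': q0 → q4
  read '2': q4 → q0
  read '0': q0 → q4
  read '0': q4 → q3
  end q3, accepted
w2:
  start at q0
  read '1': q0 → q0
  read '2': q0 → q4
  read '1': q4 → q1
  read '2': q1 → q2
  read '2': q2 → q4
  read '2': q4 → q0
  read '2': q0 → q4
  read '2': q4 → q0
  read '1': q0 → q0
  read '2': q0 → q4
  read '1': q4 → q1
  read '2': q1 → q2
  read '0': q2 → q1
  read '2': q1 → q2
  read '1': q2 → q4
  read '1': q4 → q1
  read '1': q1 → q3
  end q3, accepted
w3:
  start at q0
  read '0': q0 → q4
  read '0': q4 → q3
  read '2': q3 → q1
  read '1': q1 → q3
  read '0': q3 → q3
  read '2': q3 → q1
  read '1': q1 → q3
  read '2': q3 → q1
  read '2': q1 → q2
  read '0': q2 → q1
  read '0': q1 → q2
  read '1': q2 → q4
  read '2': q4 → q0
  end q0, rejected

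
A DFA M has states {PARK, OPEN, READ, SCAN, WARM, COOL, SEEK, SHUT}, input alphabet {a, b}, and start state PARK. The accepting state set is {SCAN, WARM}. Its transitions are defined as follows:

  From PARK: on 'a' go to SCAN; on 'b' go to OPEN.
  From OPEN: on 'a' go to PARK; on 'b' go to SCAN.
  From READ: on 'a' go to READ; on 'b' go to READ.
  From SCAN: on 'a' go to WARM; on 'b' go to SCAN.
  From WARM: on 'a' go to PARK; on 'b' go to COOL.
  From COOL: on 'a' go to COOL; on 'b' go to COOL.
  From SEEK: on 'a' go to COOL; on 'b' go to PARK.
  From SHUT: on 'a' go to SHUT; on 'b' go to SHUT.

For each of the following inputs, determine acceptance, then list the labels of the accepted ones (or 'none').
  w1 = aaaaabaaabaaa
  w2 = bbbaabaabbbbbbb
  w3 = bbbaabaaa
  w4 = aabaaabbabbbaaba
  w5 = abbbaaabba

w2, w3, w5

w1:
  start at PARK
  read 'a': PARK → SCAN
  read 'a': SCAN → WARM
  read 'a': WARM → PARK
  read 'a': PARK → SCAN
  read 'a': SCAN → WARM
  read 'b': WARM → COOL
  read 'a': COOL → COOL
  read 'a': COOL → COOL
  read 'a': COOL → COOL
  read 'b': COOL → COOL
  read 'a': COOL → COOL
  read 'a': COOL → COOL
  read 'a': COOL → COOL
  end COOL, rejected
w2:
  start at PARK
  read 'b': PARK → OPEN
  read 'b': OPEN → SCAN
  read 'b': SCAN → SCAN
  read 'a': SCAN → WARM
  read 'a': WARM → PARK
  read 'b': PARK → OPEN
  read 'a': OPEN → PARK
  read 'a': PARK → SCAN
  read 'b': SCAN → SCAN
  read 'b': SCAN → SCAN
  read 'b': SCAN → SCAN
  read 'b': SCAN → SCAN
  read 'b': SCAN → SCAN
  read 'b': SCAN → SCAN
  read 'b': SCAN → SCAN
  end SCAN, accepted
w3:
  start at PARK
  read 'b': PARK → OPEN
  read 'b': OPEN → SCAN
  read 'b': SCAN → SCAN
  read 'a': SCAN → WARM
  read 'a': WARM → PARK
  read 'b': PARK → OPEN
  read 'a': OPEN → PARK
  read 'a': PARK → SCAN
  read 'a': SCAN → WARM
  end WARM, accepted
w4:
  start at PARK
  read 'a': PARK → SCAN
  read 'a': SCAN → WARM
  read 'b': WARM → COOL
  read 'a': COOL → COOL
  read 'a': COOL → COOL
  read 'a': COOL → COOL
  read 'b': COOL → COOL
  read 'b': COOL → COOL
  read 'a': COOL → COOL
  read 'b': COOL → COOL
  read 'b': COOL → COOL
  read 'b': COOL → COOL
  read 'a': COOL → COOL
  read 'a': COOL → COOL
  read 'b': COOL → COOL
  read 'a': COOL → COOL
  end COOL, rejected
w5:
  start at PARK
  read 'a': PARK → SCAN
  read 'b': SCAN → SCAN
  read 'b': SCAN → SCAN
  read 'b': SCAN → SCAN
  read 'a': SCAN → WARM
  read 'a': WARM → PARK
  read 'a': PARK → SCAN
  read 'b': SCAN → SCAN
  read 'b': SCAN → SCAN
  read 'a': SCAN → WARM
  end WARM, accepted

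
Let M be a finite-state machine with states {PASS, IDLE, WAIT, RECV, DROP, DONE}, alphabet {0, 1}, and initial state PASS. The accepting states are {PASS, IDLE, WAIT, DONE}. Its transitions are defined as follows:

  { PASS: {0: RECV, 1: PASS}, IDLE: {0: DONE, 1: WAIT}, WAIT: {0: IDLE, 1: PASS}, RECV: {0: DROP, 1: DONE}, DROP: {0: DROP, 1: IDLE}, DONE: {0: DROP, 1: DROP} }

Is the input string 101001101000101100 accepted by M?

No

start at PASS
read '1': PASS → PASS
read '0': PASS → RECV
read '1': RECV → DONE
read '0': DONE → DROP
read '0': DROP → DROP
read '1': DROP → IDLE
read '1': IDLE → WAIT
read '0': WAIT → IDLE
read '1': IDLE → WAIT
read '0': WAIT → IDLE
read '0': IDLE → DONE
read '0': DONE → DROP
read '1': DROP → IDLE
read '0': IDLE → DONE
read '1': DONE → DROP
read '1': DROP → IDLE
read '0': IDLE → DONE
read '0': DONE → DROP
End state DROP is not accepting.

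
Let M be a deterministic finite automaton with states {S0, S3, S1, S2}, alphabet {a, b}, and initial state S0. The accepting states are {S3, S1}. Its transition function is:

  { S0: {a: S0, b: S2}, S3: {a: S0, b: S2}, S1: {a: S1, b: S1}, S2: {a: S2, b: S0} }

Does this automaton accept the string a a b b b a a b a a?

No

Trace: S0 -a-> S0 -a-> S0 -b-> S2 -b-> S0 -b-> S2 -a-> S2 -a-> S2 -b-> S0 -a-> S0 -a-> S0
End state S0 is not accepting.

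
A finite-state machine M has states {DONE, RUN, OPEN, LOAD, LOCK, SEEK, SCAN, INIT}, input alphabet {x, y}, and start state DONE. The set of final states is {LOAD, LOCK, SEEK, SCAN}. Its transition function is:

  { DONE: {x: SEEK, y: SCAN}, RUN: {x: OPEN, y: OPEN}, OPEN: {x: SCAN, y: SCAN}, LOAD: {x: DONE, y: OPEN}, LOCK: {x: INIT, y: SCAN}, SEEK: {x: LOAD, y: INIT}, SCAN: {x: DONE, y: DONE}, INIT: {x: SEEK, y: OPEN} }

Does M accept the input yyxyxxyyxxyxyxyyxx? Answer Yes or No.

start at DONE
read 'y': DONE → SCAN
read 'y': SCAN → DONE
read 'x': DONE → SEEK
read 'y': SEEK → INIT
read 'x': INIT → SEEK
read 'x': SEEK → LOAD
read 'y': LOAD → OPEN
read 'y': OPEN → SCAN
read 'x': SCAN → DONE
read 'x': DONE → SEEK
read 'y': SEEK → INIT
read 'x': INIT → SEEK
read 'y': SEEK → INIT
read 'x': INIT → SEEK
read 'y': SEEK → INIT
read 'y': INIT → OPEN
read 'x': OPEN → SCAN
read 'x': SCAN → DONE
End state DONE is not accepting.

No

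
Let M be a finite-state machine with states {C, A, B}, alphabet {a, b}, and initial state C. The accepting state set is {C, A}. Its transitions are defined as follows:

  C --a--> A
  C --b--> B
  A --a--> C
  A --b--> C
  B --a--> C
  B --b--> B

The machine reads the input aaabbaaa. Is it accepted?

Yes

C → A → C → A → C → B → C → A → C
End state C is accepting.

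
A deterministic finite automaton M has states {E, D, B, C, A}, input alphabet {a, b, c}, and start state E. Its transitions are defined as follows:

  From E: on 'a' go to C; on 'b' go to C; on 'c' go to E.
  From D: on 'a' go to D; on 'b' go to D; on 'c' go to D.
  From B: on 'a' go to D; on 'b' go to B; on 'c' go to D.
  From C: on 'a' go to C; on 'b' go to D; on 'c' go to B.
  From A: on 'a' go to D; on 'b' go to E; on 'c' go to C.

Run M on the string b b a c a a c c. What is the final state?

D

Trace: E -b-> C -b-> D -a-> D -c-> D -a-> D -a-> D -c-> D -c-> D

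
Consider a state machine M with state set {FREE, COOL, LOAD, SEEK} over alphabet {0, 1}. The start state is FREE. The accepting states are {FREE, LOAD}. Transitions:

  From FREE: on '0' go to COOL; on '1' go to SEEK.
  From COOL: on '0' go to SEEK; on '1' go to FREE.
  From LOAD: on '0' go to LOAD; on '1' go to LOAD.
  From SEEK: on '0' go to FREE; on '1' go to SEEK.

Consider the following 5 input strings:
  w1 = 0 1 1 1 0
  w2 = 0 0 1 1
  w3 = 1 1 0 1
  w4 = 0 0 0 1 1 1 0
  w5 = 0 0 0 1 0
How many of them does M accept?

3

w1: Trace: FREE -0-> COOL -1-> FREE -1-> SEEK -1-> SEEK -0-> FREE  → end FREE, accepted
w2: Trace: FREE -0-> COOL -0-> SEEK -1-> SEEK -1-> SEEK  → end SEEK, rejected
w3: Trace: FREE -1-> SEEK -1-> SEEK -0-> FREE -1-> SEEK  → end SEEK, rejected
w4: Trace: FREE -0-> COOL -0-> SEEK -0-> FREE -1-> SEEK -1-> SEEK -1-> SEEK -0-> FREE  → end FREE, accepted
w5: Trace: FREE -0-> COOL -0-> SEEK -0-> FREE -1-> SEEK -0-> FREE  → end FREE, accepted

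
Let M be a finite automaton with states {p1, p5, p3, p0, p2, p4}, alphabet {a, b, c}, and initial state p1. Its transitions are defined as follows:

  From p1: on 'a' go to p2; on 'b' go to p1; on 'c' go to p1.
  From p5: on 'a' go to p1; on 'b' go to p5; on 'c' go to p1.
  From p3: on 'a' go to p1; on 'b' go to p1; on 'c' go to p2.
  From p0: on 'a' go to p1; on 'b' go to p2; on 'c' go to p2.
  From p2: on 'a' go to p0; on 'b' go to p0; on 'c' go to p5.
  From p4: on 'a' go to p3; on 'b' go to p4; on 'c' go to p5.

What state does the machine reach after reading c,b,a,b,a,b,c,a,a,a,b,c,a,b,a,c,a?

Trace: p1 -c-> p1 -b-> p1 -a-> p2 -b-> p0 -a-> p1 -b-> p1 -c-> p1 -a-> p2 -a-> p0 -a-> p1 -b-> p1 -c-> p1 -a-> p2 -b-> p0 -a-> p1 -c-> p1 -a-> p2

p2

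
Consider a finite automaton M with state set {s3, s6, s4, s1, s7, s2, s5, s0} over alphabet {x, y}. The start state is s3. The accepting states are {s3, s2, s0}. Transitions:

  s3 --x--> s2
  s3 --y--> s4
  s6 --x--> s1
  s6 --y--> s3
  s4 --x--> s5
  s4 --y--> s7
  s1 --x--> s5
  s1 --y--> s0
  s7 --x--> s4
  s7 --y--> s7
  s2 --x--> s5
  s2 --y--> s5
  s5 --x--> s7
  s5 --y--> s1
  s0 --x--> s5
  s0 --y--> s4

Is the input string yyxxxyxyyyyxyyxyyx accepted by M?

No

start at s3
read 'y': s3 → s4
read 'y': s4 → s7
read 'x': s7 → s4
read 'x': s4 → s5
read 'x': s5 → s7
read 'y': s7 → s7
read 'x': s7 → s4
read 'y': s4 → s7
read 'y': s7 → s7
read 'y': s7 → s7
read 'y': s7 → s7
read 'x': s7 → s4
read 'y': s4 → s7
read 'y': s7 → s7
read 'x': s7 → s4
read 'y': s4 → s7
read 'y': s7 → s7
read 'x': s7 → s4
End state s4 is not accepting.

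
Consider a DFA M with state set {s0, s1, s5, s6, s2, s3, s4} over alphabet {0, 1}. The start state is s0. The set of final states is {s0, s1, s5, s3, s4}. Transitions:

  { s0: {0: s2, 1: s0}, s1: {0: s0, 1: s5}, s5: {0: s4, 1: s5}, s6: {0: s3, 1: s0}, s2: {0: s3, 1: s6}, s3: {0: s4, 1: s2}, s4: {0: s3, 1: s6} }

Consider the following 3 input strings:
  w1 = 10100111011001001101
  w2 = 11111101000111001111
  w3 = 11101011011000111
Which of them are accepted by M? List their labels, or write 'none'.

w1: s0 → s0 → s2 → s6 → s3 → s4 → s6 → s0 → s0 → s2 → s6 → s0 → s2 → s3 → s2 → s3 → s4 → s6 → s0 → s2 → s6  → end s6, rejected
w2: s0 → s0 → s0 → s0 → s0 → s0 → s0 → s2 → s6 → s3 → s4 → s3 → s2 → s6 → s0 → s2 → s3 → s2 → s6 → s0 → s0  → end s0, accepted
w3: s0 → s0 → s0 → s0 → s2 → s6 → s3 → s2 → s6 → s3 → s2 → s6 → s3 → s4 → s3 → s2 → s6 → s0  → end s0, accepted

w2, w3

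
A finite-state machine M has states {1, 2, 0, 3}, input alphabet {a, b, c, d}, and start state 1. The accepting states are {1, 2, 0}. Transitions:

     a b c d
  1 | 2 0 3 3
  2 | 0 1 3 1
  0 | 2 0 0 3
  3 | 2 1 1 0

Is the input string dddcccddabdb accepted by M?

start at 1
read 'd': 1 → 3
read 'd': 3 → 0
read 'd': 0 → 3
read 'c': 3 → 1
read 'c': 1 → 3
read 'c': 3 → 1
read 'd': 1 → 3
read 'd': 3 → 0
read 'a': 0 → 2
read 'b': 2 → 1
read 'd': 1 → 3
read 'b': 3 → 1
End state 1 is accepting.

Yes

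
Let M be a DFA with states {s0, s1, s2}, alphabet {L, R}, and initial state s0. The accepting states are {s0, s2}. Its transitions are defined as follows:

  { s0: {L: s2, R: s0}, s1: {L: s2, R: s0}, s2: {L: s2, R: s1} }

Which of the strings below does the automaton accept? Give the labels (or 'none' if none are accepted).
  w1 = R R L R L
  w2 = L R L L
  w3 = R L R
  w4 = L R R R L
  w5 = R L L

w1, w2, w4, w5

w1: Trace: s0 -R-> s0 -R-> s0 -L-> s2 -R-> s1 -L-> s2  → end s2, accepted
w2: Trace: s0 -L-> s2 -R-> s1 -L-> s2 -L-> s2  → end s2, accepted
w3: Trace: s0 -R-> s0 -L-> s2 -R-> s1  → end s1, rejected
w4: Trace: s0 -L-> s2 -R-> s1 -R-> s0 -R-> s0 -L-> s2  → end s2, accepted
w5: Trace: s0 -R-> s0 -L-> s2 -L-> s2  → end s2, accepted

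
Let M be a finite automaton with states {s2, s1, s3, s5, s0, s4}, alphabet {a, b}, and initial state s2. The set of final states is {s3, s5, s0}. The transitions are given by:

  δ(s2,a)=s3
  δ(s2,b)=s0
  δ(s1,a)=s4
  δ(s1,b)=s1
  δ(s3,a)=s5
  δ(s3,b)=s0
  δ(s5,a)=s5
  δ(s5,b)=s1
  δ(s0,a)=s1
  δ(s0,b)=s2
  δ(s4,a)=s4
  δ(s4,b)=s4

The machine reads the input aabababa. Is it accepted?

Trace: s2 -a-> s3 -a-> s5 -b-> s1 -a-> s4 -b-> s4 -a-> s4 -b-> s4 -a-> s4
End state s4 is not accepting.

No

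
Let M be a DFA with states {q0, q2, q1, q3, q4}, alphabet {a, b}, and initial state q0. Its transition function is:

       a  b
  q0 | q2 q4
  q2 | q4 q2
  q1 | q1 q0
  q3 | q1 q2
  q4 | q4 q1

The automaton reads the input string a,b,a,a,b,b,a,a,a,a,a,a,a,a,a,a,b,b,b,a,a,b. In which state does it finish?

q1

q0 → q2 → q2 → q4 → q4 → q1 → q0 → q2 → q4 → q4 → q4 → q4 → q4 → q4 → q4 → q4 → q4 → q1 → q0 → q4 → q4 → q4 → q1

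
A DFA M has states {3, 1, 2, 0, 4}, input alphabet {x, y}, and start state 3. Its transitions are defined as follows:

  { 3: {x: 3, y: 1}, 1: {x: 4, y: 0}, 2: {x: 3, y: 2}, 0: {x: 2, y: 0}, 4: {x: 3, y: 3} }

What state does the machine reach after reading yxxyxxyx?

Trace: 3 -y-> 1 -x-> 4 -x-> 3 -y-> 1 -x-> 4 -x-> 3 -y-> 1 -x-> 4

4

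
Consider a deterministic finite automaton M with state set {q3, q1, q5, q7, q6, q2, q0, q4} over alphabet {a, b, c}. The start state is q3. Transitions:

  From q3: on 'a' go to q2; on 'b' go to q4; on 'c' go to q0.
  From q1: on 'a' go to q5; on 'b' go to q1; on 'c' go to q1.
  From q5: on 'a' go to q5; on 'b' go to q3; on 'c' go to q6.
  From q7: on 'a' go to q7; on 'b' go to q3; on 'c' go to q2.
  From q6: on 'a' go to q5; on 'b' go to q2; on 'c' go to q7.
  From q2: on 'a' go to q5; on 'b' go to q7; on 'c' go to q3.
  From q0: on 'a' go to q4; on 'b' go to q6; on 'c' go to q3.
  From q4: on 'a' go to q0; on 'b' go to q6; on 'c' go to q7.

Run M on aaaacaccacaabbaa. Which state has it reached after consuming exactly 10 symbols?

start at q3
read 'a': q3 → q2
read 'a': q2 → q5
read 'a': q5 → q5
read 'a': q5 → q5
read 'c': q5 → q6
read 'a': q6 → q5
read 'c': q5 → q6
read 'c': q6 → q7
read 'a': q7 → q7
read 'c': q7 → q2
After 10 symbols: q2.

q2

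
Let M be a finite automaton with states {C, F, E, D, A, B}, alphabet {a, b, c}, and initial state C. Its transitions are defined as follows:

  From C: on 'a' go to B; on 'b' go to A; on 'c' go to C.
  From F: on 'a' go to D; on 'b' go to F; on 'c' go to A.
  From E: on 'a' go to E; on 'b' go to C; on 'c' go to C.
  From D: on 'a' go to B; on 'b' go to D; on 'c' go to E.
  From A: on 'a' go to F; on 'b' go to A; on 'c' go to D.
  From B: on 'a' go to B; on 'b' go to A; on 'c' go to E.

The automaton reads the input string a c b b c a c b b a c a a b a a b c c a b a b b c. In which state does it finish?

D

start at C
read 'a': C → B
read 'c': B → E
read 'b': E → C
read 'b': C → A
read 'c': A → D
read 'a': D → B
read 'c': B → E
read 'b': E → C
read 'b': C → A
read 'a': A → F
read 'c': F → A
read 'a': A → F
read 'a': F → D
read 'b': D → D
read 'a': D → B
read 'a': B → B
read 'b': B → A
read 'c': A → D
read 'c': D → E
read 'a': E → E
read 'b': E → C
read 'a': C → B
read 'b': B → A
read 'b': A → A
read 'c': A → D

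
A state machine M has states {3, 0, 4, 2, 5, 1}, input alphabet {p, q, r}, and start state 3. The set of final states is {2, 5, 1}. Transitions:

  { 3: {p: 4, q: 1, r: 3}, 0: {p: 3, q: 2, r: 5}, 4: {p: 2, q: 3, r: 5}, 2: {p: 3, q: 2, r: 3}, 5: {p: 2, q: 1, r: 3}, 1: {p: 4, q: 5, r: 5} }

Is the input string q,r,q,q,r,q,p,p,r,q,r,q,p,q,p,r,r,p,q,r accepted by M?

No

3 → 1 → 5 → 1 → 5 → 3 → 1 → 4 → 2 → 3 → 1 → 5 → 1 → 4 → 3 → 4 → 5 → 3 → 4 → 3 → 3
End state 3 is not accepting.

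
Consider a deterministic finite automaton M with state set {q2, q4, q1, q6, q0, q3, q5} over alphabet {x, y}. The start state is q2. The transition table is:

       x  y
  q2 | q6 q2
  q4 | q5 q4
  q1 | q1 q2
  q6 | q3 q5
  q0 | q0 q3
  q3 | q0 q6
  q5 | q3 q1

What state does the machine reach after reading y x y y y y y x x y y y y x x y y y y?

q2

q2 → q2 → q6 → q5 → q1 → q2 → q2 → q2 → q6 → q3 → q6 → q5 → q1 → q2 → q6 → q3 → q6 → q5 → q1 → q2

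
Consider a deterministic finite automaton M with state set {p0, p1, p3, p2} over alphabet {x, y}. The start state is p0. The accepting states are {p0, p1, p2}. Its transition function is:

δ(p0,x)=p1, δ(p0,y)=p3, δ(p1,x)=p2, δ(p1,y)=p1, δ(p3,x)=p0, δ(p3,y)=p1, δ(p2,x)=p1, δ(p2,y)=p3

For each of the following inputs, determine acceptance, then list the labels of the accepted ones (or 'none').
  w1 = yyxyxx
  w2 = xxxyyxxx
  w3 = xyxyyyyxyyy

w1: p0 → p3 → p1 → p2 → p3 → p0 → p1  → end p1, accepted
w2: p0 → p1 → p2 → p1 → p1 → p1 → p2 → p1 → p2  → end p2, accepted
w3: p0 → p1 → p1 → p2 → p3 → p1 → p1 → p1 → p2 → p3 → p1 → p1  → end p1, accepted

w1, w2, w3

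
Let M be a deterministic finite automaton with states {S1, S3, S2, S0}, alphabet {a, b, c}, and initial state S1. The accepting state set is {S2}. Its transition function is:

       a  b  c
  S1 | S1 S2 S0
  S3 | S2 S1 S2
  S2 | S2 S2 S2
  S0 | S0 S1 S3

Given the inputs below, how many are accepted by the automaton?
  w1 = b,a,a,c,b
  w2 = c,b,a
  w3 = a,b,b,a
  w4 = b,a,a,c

3

w1: S1 → S2 → S2 → S2 → S2 → S2  → end S2, accepted
w2: S1 → S0 → S1 → S1  → end S1, rejected
w3: S1 → S1 → S2 → S2 → S2  → end S2, accepted
w4: S1 → S2 → S2 → S2 → S2  → end S2, accepted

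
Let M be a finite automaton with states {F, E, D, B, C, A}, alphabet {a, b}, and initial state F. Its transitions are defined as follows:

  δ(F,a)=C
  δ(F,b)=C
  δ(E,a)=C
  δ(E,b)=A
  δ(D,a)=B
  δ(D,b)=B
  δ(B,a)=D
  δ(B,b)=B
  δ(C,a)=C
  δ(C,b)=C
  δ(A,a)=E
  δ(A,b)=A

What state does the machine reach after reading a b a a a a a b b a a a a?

C

Trace: F -a-> C -b-> C -a-> C -a-> C -a-> C -a-> C -a-> C -b-> C -b-> C -a-> C -a-> C -a-> C -a-> C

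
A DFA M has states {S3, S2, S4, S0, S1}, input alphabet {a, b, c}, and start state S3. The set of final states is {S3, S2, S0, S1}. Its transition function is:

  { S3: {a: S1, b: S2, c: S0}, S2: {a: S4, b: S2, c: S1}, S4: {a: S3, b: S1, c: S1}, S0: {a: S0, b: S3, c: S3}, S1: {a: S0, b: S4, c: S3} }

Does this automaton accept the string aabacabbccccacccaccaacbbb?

start at S3
read 'a': S3 → S1
read 'a': S1 → S0
read 'b': S0 → S3
read 'a': S3 → S1
read 'c': S1 → S3
read 'a': S3 → S1
read 'b': S1 → S4
read 'b': S4 → S1
read 'c': S1 → S3
read 'c': S3 → S0
read 'c': S0 → S3
read 'c': S3 → S0
read 'a': S0 → S0
read 'c': S0 → S3
read 'c': S3 → S0
read 'c': S0 → S3
read 'a': S3 → S1
read 'c': S1 → S3
read 'c': S3 → S0
read 'a': S0 → S0
read 'a': S0 → S0
read 'c': S0 → S3
read 'b': S3 → S2
read 'b': S2 → S2
read 'b': S2 → S2
End state S2 is accepting.

Yes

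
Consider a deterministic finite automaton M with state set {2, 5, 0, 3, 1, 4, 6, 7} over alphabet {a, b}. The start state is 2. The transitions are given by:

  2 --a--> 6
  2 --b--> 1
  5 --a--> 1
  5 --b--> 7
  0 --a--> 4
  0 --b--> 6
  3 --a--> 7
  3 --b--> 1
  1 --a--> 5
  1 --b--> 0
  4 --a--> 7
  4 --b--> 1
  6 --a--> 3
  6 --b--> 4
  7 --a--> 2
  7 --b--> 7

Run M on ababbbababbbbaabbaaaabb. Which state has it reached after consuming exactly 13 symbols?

7

Trace: 2 -a-> 6 -b-> 4 -a-> 7 -b-> 7 -b-> 7 -b-> 7 -a-> 2 -b-> 1 -a-> 5 -b-> 7 -b-> 7 -b-> 7 -b-> 7
After 13 symbols: 7.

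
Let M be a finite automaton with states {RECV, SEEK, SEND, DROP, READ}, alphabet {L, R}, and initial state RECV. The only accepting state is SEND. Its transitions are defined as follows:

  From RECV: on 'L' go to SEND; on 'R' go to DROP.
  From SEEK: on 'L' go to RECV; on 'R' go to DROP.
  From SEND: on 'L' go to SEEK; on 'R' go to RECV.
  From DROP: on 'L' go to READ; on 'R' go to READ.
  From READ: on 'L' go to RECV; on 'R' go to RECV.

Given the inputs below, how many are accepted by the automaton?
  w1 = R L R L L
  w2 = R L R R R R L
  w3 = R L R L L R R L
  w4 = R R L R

w1: RECV → DROP → READ → RECV → SEND → SEEK  → end SEEK, rejected
w2: RECV → DROP → READ → RECV → DROP → READ → RECV → SEND  → end SEND, accepted
w3: RECV → DROP → READ → RECV → SEND → SEEK → DROP → READ → RECV  → end RECV, rejected
w4: RECV → DROP → READ → RECV → DROP  → end DROP, rejected

1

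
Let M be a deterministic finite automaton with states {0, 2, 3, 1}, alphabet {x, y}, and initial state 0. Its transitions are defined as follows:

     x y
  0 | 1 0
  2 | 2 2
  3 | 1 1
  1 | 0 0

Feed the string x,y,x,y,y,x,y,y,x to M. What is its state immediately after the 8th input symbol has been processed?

Trace: 0 -x-> 1 -y-> 0 -x-> 1 -y-> 0 -y-> 0 -x-> 1 -y-> 0 -y-> 0
After 8 symbols: 0.

0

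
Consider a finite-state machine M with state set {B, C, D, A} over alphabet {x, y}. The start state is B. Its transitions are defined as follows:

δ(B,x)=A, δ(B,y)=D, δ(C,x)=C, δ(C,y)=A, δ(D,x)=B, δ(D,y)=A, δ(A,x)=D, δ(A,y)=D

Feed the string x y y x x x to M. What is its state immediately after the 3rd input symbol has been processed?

A

B → A → D → A
After 3 symbols: A.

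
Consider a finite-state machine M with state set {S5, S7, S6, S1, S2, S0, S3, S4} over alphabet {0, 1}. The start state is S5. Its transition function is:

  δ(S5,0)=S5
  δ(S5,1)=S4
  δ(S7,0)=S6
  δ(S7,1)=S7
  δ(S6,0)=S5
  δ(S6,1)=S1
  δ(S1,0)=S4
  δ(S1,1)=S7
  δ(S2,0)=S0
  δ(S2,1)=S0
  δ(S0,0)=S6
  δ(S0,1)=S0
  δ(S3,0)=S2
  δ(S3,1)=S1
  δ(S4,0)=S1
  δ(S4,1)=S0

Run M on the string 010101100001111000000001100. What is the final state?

Trace: S5 -0-> S5 -1-> S4 -0-> S1 -1-> S7 -0-> S6 -1-> S1 -1-> S7 -0-> S6 -0-> S5 -0-> S5 -0-> S5 -1-> S4 -1-> S0 -1-> S0 -1-> S0 -0-> S6 -0-> S5 -0-> S5 -0-> S5 -0-> S5 -0-> S5 -0-> S5 -0-> S5 -1-> S4 -1-> S0 -0-> S6 -0-> S5

S5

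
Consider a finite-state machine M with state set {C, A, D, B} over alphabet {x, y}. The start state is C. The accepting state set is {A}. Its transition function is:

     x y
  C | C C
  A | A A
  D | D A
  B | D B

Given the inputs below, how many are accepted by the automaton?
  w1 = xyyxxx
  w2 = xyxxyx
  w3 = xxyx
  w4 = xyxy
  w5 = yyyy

0

w1:
  start at C
  read 'x': C → C
  read 'y': C → C
  read 'y': C → C
  read 'x': C → C
  read 'x': C → C
  read 'x': C → C
  end C, rejected
w2:
  start at C
  read 'x': C → C
  read 'y': C → C
  read 'x': C → C
  read 'x': C → C
  read 'y': C → C
  read 'x': C → C
  end C, rejected
w3:
  start at C
  read 'x': C → C
  read 'x': C → C
  read 'y': C → C
  read 'x': C → C
  end C, rejected
w4:
  start at C
  read 'x': C → C
  read 'y': C → C
  read 'x': C → C
  read 'y': C → C
  end C, rejected
w5:
  start at C
  read 'y': C → C
  read 'y': C → C
  read 'y': C → C
  read 'y': C → C
  end C, rejected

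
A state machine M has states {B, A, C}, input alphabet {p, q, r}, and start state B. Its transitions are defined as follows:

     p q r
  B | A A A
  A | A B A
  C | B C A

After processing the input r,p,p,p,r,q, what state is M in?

B

start at B
read 'r': B → A
read 'p': A → A
read 'p': A → A
read 'p': A → A
read 'r': A → A
read 'q': A → B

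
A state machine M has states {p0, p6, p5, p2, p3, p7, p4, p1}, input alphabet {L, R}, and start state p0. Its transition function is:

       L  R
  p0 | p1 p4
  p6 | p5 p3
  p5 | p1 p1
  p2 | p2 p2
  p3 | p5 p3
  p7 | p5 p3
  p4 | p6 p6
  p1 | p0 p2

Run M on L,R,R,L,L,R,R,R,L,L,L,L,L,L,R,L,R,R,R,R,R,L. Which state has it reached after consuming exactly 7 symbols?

p2

Trace: p0 -L-> p1 -R-> p2 -R-> p2 -L-> p2 -L-> p2 -R-> p2 -R-> p2
After 7 symbols: p2.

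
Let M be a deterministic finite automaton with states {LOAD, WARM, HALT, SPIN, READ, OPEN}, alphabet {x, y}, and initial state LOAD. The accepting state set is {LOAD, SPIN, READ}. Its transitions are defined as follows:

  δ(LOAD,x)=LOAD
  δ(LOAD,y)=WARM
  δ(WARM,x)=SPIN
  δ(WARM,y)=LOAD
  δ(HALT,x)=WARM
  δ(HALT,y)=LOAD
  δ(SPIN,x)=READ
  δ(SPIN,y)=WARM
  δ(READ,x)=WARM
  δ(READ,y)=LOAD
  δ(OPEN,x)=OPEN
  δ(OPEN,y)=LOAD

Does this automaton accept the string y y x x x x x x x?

start at LOAD
read 'y': LOAD → WARM
read 'y': WARM → LOAD
read 'x': LOAD → LOAD
read 'x': LOAD → LOAD
read 'x': LOAD → LOAD
read 'x': LOAD → LOAD
read 'x': LOAD → LOAD
read 'x': LOAD → LOAD
read 'x': LOAD → LOAD
End state LOAD is accepting.

Yes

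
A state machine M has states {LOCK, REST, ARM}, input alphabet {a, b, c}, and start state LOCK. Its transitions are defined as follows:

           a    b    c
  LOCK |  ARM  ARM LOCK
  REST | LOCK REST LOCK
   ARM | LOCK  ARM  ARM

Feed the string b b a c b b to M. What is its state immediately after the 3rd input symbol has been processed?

Trace: LOCK -b-> ARM -b-> ARM -a-> LOCK
After 3 symbols: LOCK.

LOCK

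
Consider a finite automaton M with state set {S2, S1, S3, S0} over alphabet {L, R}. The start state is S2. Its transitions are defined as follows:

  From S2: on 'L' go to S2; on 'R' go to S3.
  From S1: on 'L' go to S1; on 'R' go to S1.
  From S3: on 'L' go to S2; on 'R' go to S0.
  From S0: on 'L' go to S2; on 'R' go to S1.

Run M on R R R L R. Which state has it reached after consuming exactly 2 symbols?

S0

start at S2
read 'R': S2 → S3
read 'R': S3 → S0
After 2 symbols: S0.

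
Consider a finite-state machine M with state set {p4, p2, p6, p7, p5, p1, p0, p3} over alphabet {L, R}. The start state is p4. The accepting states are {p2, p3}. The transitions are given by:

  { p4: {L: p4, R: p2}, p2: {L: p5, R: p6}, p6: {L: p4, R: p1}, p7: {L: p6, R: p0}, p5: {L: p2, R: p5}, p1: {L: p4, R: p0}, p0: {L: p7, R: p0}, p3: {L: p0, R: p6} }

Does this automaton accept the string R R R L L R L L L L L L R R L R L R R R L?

start at p4
read 'R': p4 → p2
read 'R': p2 → p6
read 'R': p6 → p1
read 'L': p1 → p4
read 'L': p4 → p4
read 'R': p4 → p2
read 'L': p2 → p5
read 'L': p5 → p2
read 'L': p2 → p5
read 'L': p5 → p2
read 'L': p2 → p5
read 'L': p5 → p2
read 'R': p2 → p6
read 'R': p6 → p1
read 'L': p1 → p4
read 'R': p4 → p2
read 'L': p2 → p5
read 'R': p5 → p5
read 'R': p5 → p5
read 'R': p5 → p5
read 'L': p5 → p2
End state p2 is accepting.

Yes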